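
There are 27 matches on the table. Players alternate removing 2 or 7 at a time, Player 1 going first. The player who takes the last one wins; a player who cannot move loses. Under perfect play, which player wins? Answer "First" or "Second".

Compute winning (W) and losing (L) positions by backward induction:
i:   0  1  2  3  4  5  6  7  8  9 10 11 12 13 14 15 16 17 18 19 20 21 22 23 24 25 26 27
     L  L  W  W  L  L  W  W  W  L  L  W  W  L  L  W  W  W  L  L  W  W  L  L  W  W  W  L
Position 27 is L, so the second player wins.

Second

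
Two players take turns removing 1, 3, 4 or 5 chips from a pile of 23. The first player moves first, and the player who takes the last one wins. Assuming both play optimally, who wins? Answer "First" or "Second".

Compute winning (W) and losing (L) positions by backward induction:
i:   0  1  2  3  4  5  6  7  8  9 10 11 12 13 14 15 16 17 18 19 20 21 22 23
     L  W  L  W  W  W  W  W  L  W  L  W  W  W  W  W  L  W  L  W  W  W  W  W
Position 23 is W, so the first player wins.

First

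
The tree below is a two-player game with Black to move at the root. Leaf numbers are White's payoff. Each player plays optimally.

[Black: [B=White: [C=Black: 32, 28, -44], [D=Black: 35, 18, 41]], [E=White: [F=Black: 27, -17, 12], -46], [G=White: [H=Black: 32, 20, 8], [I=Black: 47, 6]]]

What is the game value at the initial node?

C (Black): min(32, 28, -44) = -44
D (Black): min(35, 18, 41) = 18
B (White): max(-44, 18) = 18
F (Black): min(27, -17, 12) = -17
E (White): max(-17, -46) = -17
H (Black): min(32, 20, 8) = 8
I (Black): min(47, 6) = 6
G (White): max(8, 6) = 8
Root (Black): min(18, -17, 8) = -17

-17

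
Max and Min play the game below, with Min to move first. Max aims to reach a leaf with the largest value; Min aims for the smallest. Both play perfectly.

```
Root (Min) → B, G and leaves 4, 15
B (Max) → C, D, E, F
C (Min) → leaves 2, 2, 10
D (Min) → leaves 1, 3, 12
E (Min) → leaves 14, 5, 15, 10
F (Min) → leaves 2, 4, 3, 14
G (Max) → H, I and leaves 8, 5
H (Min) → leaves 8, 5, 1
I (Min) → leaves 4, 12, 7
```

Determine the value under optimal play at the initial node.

C (Min): min(2, 2, 10) = 2
D (Min): min(1, 3, 12) = 1
E (Min): min(14, 5, 15, 10) = 5
F (Min): min(2, 4, 3, 14) = 2
B (Max): max(2, 1, 5, 2) = 5
H (Min): min(8, 5, 1) = 1
I (Min): min(4, 12, 7) = 4
G (Max): max(1, 4, 8, 5) = 8
Root (Min): min(5, 8, 4, 15) = 4

4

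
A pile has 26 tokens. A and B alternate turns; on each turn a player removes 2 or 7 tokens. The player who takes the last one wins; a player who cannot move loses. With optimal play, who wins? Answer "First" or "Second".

Compute winning (W) and losing (L) positions by backward induction:
i:   0  1  2  3  4  5  6  7  8  9 10 11 12 13 14 15 16 17 18 19 20 21 22 23 24 25 26
     L  L  W  W  L  L  W  W  W  L  L  W  W  L  L  W  W  W  L  L  W  W  L  L  W  W  W
Position 26 is W, so the first player wins.

First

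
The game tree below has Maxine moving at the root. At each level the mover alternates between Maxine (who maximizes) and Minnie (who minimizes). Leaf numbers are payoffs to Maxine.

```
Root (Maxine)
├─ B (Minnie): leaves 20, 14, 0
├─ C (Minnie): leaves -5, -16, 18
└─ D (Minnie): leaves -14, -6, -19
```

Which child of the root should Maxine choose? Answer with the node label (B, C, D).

B

B (Minnie): min(20, 14, 0) = 0
C (Minnie): min(-5, -16, 18) = -16
D (Minnie): min(-14, -6, -19) = -19
Root (Maxine): max(0, -16, -19) = 0
Maxine picks the child with the highest value: B (value 0).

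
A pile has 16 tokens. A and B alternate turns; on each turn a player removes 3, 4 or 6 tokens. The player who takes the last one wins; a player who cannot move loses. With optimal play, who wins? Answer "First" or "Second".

First

i:   0  1  2  3  4  5  6  7  8  9 10 11 12 13 14 15 16
     L  L  L  W  W  W  W  W  W  L  L  L  W  W  W  W  W
Position 16 is W, so the first player wins.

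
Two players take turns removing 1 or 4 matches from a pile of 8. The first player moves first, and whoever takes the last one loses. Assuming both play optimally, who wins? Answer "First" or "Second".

Second

Compute winning (W) and losing (L) positions by backward induction:
i:   0  1  2  3  4  5  6  7  8
     W  L  W  L  W  W  L  W  L
Position 8 is L, so the second player wins.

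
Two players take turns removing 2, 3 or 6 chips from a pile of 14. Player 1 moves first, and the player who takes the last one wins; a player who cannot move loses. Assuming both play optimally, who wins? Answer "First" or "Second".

Compute winning (W) and losing (L) positions by backward induction:
i:   0  1  2  3  4  5  6  7  8  9 10 11 12 13 14
     L  L  W  W  W  L  W  W  W  L  L  W  W  W  L
Position 14 is L, so the second player wins.

Second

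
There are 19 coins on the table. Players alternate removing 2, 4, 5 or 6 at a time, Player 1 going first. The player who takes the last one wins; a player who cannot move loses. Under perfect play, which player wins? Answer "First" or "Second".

Compute winning (W) and losing (L) positions by backward induction:
i:   0  1  2  3  4  5  6  7  8  9 10 11 12 13 14 15 16 17 18 19
     L  L  W  W  W  W  W  W  L  L  W  W  W  W  W  W  L  L  W  W
Position 19 is W, so the first player wins.

First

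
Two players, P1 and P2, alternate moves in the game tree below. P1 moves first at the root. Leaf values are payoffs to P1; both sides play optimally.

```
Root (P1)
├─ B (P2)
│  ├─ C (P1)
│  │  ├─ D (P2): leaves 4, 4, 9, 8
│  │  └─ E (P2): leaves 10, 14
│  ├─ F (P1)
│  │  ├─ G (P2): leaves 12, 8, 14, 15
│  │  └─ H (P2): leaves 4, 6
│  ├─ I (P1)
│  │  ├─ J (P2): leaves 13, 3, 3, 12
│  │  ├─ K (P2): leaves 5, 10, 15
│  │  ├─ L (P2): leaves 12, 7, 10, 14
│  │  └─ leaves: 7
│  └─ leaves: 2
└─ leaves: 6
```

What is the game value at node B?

2

D: min(4, 4, 9, 8) = 4
E: min(10, 14) = 10
C: max(4, 10) = 10
G: min(12, 8, 14, 15) = 8
H: min(4, 6) = 4
F: max(8, 4) = 8
J: min(13, 3, 3, 12) = 3
K: min(5, 10, 15) = 5
L: min(12, 7, 10, 14) = 7
I: max(3, 5, 7, 7) = 7
B: min(10, 8, 7, 2) = 2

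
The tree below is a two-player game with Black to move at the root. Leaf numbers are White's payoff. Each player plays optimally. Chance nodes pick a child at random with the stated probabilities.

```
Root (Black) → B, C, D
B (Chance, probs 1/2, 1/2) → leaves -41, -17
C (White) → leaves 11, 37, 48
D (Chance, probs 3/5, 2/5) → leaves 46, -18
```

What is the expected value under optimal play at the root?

-29

B (Chance): 1/2·-41 + 1/2·-17 = -29
C (White): max(11, 37, 48) = 48
D (Chance): 3/5·46 + 2/5·-18 = 20.4
Root (Black): min(-29, 48, 20.4) = -29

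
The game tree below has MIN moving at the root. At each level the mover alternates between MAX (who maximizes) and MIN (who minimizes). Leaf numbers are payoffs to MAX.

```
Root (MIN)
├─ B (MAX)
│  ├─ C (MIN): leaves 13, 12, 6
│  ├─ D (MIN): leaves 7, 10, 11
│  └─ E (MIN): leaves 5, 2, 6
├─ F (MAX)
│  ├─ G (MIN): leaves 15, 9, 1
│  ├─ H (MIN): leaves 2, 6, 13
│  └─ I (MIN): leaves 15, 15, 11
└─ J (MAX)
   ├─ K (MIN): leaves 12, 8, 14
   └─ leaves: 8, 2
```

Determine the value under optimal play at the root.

C (MIN): min(13, 12, 6) = 6
D (MIN): min(7, 10, 11) = 7
E (MIN): min(5, 2, 6) = 2
B (MAX): max(6, 7, 2) = 7
G (MIN): min(15, 9, 1) = 1
H (MIN): min(2, 6, 13) = 2
I (MIN): min(15, 15, 11) = 11
F (MAX): max(1, 2, 11) = 11
K (MIN): min(12, 8, 14) = 8
J (MAX): max(8, 8, 2) = 8
Root (MIN): min(7, 11, 8) = 7

7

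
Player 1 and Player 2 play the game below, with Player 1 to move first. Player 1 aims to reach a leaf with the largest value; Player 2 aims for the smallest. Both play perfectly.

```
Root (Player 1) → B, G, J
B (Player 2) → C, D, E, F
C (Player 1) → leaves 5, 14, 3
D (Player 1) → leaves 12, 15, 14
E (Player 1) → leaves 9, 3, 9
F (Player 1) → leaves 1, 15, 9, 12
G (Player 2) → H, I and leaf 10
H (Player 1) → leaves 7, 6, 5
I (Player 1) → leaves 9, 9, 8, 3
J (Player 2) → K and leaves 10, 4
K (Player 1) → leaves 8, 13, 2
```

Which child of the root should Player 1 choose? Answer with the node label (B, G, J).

C (Player 1): max(5, 14, 3) = 14
D (Player 1): max(12, 15, 14) = 15
E (Player 1): max(9, 3, 9) = 9
F (Player 1): max(1, 15, 9, 12) = 15
B (Player 2): min(14, 15, 9, 15) = 9
H (Player 1): max(7, 6, 5) = 7
I (Player 1): max(9, 9, 8, 3) = 9
G (Player 2): min(7, 9, 10) = 7
K (Player 1): max(8, 13, 2) = 13
J (Player 2): min(13, 10, 4) = 4
Root (Player 1): max(9, 7, 4) = 9
Player 1 picks the child with the highest value: B (value 9).

B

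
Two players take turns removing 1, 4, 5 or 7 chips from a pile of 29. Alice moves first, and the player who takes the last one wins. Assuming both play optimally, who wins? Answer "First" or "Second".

Mark each pile size as W (mover wins) or L (mover loses):
i:   0  1  2  3  4  5  6  7  8  9 10 11 12 13 14 15 16 17 18 19 20 21 22 23 24 25 26 27 28 29
     L  W  L  W  W  W  W  W  L  W  L  W  W  W  W  W  L  W  L  W  W  W  W  W  L  W  L  W  W  W
Position 29 is W, so the first player wins.

First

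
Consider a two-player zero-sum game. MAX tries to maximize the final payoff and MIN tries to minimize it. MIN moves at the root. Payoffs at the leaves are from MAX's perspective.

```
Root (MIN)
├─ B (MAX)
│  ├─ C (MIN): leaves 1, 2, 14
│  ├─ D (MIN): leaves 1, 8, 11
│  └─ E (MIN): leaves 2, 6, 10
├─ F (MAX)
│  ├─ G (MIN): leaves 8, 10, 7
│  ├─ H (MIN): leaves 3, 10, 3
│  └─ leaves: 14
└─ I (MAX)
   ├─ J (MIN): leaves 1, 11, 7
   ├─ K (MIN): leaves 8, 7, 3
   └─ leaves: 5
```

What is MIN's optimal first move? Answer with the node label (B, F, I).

C (MIN): min(1, 2, 14) = 1
D (MIN): min(1, 8, 11) = 1
E (MIN): min(2, 6, 10) = 2
B (MAX): max(1, 1, 2) = 2
G (MIN): min(8, 10, 7) = 7
H (MIN): min(3, 10, 3) = 3
F (MAX): max(7, 3, 14) = 14
J (MIN): min(1, 11, 7) = 1
K (MIN): min(8, 7, 3) = 3
I (MAX): max(1, 3, 5) = 5
Root (MIN): min(2, 14, 5) = 2
MIN picks the child with the lowest value: B (value 2).

B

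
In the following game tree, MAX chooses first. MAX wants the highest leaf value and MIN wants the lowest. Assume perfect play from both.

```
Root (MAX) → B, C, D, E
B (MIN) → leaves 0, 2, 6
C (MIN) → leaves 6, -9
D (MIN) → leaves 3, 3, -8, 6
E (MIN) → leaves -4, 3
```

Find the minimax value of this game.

B (MIN): min(0, 2, 6) = 0
C (MIN): min(6, -9) = -9
D (MIN): min(3, 3, -8, 6) = -8
E (MIN): min(-4, 3) = -4
Root (MAX): max(0, -9, -8, -4) = 0

0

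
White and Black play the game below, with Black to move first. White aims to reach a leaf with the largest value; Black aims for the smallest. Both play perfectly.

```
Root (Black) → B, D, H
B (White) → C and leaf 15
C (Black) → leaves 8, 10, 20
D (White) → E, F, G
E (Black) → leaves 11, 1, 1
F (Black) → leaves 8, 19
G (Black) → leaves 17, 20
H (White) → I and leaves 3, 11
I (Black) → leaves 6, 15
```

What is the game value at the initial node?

C (Black): min(8, 10, 20) = 8
B (White): max(8, 15) = 15
E (Black): min(11, 1, 1) = 1
F (Black): min(8, 19) = 8
G (Black): min(17, 20) = 17
D (White): max(1, 8, 17) = 17
I (Black): min(6, 15) = 6
H (White): max(6, 3, 11) = 11
Root (Black): min(15, 17, 11) = 11

11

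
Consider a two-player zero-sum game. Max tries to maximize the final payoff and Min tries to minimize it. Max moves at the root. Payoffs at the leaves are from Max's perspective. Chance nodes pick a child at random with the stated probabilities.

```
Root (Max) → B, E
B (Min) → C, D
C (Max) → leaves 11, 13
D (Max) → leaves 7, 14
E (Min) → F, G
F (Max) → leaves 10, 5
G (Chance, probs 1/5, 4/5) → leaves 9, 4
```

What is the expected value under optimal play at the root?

C (Max): max(11, 13) = 13
D (Max): max(7, 14) = 14
B (Min): min(13, 14) = 13
F (Max): max(10, 5) = 10
G (Chance): 1/5·9 + 4/5·4 = 5
E (Min): min(10, 5) = 5
Root (Max): max(13, 5) = 13

13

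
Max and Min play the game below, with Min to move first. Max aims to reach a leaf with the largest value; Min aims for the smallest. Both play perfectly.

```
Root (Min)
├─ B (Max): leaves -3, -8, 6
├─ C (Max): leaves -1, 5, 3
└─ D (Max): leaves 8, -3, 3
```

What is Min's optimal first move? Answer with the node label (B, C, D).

B (Max): max(-3, -8, 6) = 6
C (Max): max(-1, 5, 3) = 5
D (Max): max(8, -3, 3) = 8
Root (Min): min(6, 5, 8) = 5
Min picks the child with the lowest value: C (value 5).

C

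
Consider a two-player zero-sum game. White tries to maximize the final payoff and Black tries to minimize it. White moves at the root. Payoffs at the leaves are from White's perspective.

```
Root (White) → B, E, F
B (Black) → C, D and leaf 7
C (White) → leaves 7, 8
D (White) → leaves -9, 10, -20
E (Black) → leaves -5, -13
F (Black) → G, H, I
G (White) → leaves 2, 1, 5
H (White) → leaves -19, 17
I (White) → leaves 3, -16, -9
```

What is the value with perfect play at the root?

C (White): max(7, 8) = 8
D (White): max(-9, 10, -20) = 10
B (Black): min(8, 10, 7) = 7
E (Black): min(-5, -13) = -13
G (White): max(2, 1, 5) = 5
H (White): max(-19, 17) = 17
I (White): max(3, -16, -9) = 3
F (Black): min(5, 17, 3) = 3
Root (White): max(7, -13, 3) = 7

7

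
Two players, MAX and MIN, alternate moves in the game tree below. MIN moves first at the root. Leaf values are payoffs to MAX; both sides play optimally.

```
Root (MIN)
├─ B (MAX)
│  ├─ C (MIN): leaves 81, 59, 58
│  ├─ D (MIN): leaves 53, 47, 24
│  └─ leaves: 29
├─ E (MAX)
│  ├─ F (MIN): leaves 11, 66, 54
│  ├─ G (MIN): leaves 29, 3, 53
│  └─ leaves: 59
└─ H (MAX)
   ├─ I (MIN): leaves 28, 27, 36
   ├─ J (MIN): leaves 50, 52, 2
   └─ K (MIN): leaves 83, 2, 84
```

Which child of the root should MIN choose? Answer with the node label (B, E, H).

H

C (MIN): min(81, 59, 58) = 58
D (MIN): min(53, 47, 24) = 24
B (MAX): max(58, 24, 29) = 58
F (MIN): min(11, 66, 54) = 11
G (MIN): min(29, 3, 53) = 3
E (MAX): max(11, 3, 59) = 59
I (MIN): min(28, 27, 36) = 27
J (MIN): min(50, 52, 2) = 2
K (MIN): min(83, 2, 84) = 2
H (MAX): max(27, 2, 2) = 27
Root (MIN): min(58, 59, 27) = 27
MIN picks the child with the lowest value: H (value 27).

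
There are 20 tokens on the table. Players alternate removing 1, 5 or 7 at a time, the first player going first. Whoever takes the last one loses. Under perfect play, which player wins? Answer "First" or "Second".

Compute winning (W) and losing (L) positions by backward induction:
i:   0  1  2  3  4  5  6  7  8  9 10 11 12 13 14 15 16 17 18 19 20
     W  L  W  L  W  L  W  L  W  L  W  L  W  L  W  L  W  L  W  L  W
Position 20 is W, so the first player wins.

First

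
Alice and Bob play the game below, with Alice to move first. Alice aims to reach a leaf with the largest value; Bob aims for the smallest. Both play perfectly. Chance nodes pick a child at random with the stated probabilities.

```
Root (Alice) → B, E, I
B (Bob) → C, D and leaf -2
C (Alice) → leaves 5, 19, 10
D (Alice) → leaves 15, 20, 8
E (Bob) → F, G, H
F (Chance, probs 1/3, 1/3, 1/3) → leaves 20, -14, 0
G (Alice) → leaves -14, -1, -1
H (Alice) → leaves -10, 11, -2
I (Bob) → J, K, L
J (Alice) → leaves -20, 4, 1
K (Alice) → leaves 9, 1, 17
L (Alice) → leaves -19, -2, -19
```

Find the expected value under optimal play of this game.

C (Alice): max(5, 19, 10) = 19
D (Alice): max(15, 20, 8) = 20
B (Bob): min(19, 20, -2) = -2
F (Chance): 1/3·20 + 1/3·-14 + 1/3·0 = 2
G (Alice): max(-14, -1, -1) = -1
H (Alice): max(-10, 11, -2) = 11
E (Bob): min(2, -1, 11) = -1
J (Alice): max(-20, 4, 1) = 4
K (Alice): max(9, 1, 17) = 17
L (Alice): max(-19, -2, -19) = -2
I (Bob): min(4, 17, -2) = -2
Root (Alice): max(-2, -1, -2) = -1

-1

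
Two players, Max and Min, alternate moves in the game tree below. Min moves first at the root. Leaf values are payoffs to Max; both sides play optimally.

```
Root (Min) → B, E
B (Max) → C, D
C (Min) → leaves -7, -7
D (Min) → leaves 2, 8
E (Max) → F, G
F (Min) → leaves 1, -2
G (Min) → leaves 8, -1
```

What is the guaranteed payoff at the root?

-1

C (Min): min(-7, -7) = -7
D (Min): min(2, 8) = 2
B (Max): max(-7, 2) = 2
F (Min): min(1, -2) = -2
G (Min): min(8, -1) = -1
E (Max): max(-2, -1) = -1
Root (Min): min(2, -1) = -1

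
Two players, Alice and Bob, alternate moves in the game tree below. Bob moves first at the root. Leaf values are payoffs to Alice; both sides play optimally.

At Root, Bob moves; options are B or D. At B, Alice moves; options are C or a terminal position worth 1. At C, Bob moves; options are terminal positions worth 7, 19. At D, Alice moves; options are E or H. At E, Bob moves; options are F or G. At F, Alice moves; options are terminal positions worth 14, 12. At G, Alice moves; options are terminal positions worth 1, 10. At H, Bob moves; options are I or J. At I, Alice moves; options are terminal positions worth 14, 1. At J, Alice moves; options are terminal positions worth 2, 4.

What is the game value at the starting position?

7

C (Bob): min(7, 19) = 7
B (Alice): max(7, 1) = 7
F (Alice): max(14, 12) = 14
G (Alice): max(1, 10) = 10
E (Bob): min(14, 10) = 10
I (Alice): max(14, 1) = 14
J (Alice): max(2, 4) = 4
H (Bob): min(14, 4) = 4
D (Alice): max(10, 4) = 10
Root (Bob): min(7, 10) = 7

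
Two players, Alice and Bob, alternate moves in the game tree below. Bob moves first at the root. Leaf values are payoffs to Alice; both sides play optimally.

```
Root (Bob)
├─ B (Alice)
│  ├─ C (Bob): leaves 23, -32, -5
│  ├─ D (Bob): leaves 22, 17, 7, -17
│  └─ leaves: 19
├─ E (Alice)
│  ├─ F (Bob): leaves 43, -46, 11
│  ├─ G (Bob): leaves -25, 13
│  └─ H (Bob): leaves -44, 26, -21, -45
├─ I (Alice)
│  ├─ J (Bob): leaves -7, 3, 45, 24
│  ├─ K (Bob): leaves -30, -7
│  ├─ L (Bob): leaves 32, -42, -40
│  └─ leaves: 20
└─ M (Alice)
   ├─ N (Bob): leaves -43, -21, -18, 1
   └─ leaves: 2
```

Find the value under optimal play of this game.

-25

C (Bob): min(23, -32, -5) = -32
D (Bob): min(22, 17, 7, -17) = -17
B (Alice): max(-32, -17, 19) = 19
F (Bob): min(43, -46, 11) = -46
G (Bob): min(-25, 13) = -25
H (Bob): min(-44, 26, -21, -45) = -45
E (Alice): max(-46, -25, -45) = -25
J (Bob): min(-7, 3, 45, 24) = -7
K (Bob): min(-30, -7) = -30
L (Bob): min(32, -42, -40) = -42
I (Alice): max(-7, -30, -42, 20) = 20
N (Bob): min(-43, -21, -18, 1) = -43
M (Alice): max(-43, 2) = 2
Root (Bob): min(19, -25, 20, 2) = -25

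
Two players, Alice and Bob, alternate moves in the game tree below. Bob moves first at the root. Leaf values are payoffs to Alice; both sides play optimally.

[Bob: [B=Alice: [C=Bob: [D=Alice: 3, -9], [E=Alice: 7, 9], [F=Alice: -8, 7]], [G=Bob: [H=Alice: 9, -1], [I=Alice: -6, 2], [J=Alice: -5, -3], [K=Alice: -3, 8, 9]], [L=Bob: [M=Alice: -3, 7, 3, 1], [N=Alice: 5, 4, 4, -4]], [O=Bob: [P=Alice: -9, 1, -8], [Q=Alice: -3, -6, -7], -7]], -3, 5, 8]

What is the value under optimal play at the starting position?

-3

D (Alice): max(3, -9) = 3
E (Alice): max(7, 9) = 9
F (Alice): max(-8, 7) = 7
C (Bob): min(3, 9, 7) = 3
H (Alice): max(9, -1) = 9
I (Alice): max(-6, 2) = 2
J (Alice): max(-5, -3) = -3
K (Alice): max(-3, 8, 9) = 9
G (Bob): min(9, 2, -3, 9) = -3
M (Alice): max(-3, 7, 3, 1) = 7
N (Alice): max(5, 4, 4, -4) = 5
L (Bob): min(7, 5) = 5
P (Alice): max(-9, 1, -8) = 1
Q (Alice): max(-3, -6, -7) = -3
O (Bob): min(1, -3, -7) = -7
B (Alice): max(3, -3, 5, -7) = 5
Root (Bob): min(5, -3, 5, 8) = -3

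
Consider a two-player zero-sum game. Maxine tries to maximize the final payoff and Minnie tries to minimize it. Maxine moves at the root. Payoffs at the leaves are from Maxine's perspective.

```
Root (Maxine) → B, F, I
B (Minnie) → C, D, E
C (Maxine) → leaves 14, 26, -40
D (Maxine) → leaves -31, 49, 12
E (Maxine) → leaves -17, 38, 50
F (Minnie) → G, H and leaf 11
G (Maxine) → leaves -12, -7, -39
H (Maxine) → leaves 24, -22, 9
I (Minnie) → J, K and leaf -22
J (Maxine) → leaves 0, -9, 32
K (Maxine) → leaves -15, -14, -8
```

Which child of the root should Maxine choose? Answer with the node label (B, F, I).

B

C (Maxine): max(14, 26, -40) = 26
D (Maxine): max(-31, 49, 12) = 49
E (Maxine): max(-17, 38, 50) = 50
B (Minnie): min(26, 49, 50) = 26
G (Maxine): max(-12, -7, -39) = -7
H (Maxine): max(24, -22, 9) = 24
F (Minnie): min(-7, 24, 11) = -7
J (Maxine): max(0, -9, 32) = 32
K (Maxine): max(-15, -14, -8) = -8
I (Minnie): min(32, -8, -22) = -22
Root (Maxine): max(26, -7, -22) = 26
Maxine picks the child with the highest value: B (value 26).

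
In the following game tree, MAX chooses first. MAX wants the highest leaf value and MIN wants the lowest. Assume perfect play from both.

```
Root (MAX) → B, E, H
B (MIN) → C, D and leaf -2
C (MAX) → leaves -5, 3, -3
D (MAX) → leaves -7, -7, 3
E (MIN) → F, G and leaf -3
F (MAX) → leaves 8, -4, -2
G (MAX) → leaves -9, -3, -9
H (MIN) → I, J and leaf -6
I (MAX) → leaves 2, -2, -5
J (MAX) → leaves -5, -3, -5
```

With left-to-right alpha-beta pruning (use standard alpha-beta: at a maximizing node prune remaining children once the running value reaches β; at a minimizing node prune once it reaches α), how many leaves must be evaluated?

19

C [α=-∞,β=+∞]: v=3
D [α=-∞,β=3]: v=3
B [α=-∞,β=+∞]: v=-2
F [α=-2,β=+∞]: v=8
G [α=-2,β=8]: v=-3
E [α=-2,β=+∞]: v=-3 after child 2 ≤ α → α-cutoff, skip 1
I [α=-2,β=+∞]: v=2
J [α=-2,β=2]: v=-3
H [α=-2,β=+∞]: v=-3 after child 2 ≤ α → α-cutoff, skip 1
Root [α=-∞,β=+∞]: v=-2
Leaves evaluated: 19 of 21.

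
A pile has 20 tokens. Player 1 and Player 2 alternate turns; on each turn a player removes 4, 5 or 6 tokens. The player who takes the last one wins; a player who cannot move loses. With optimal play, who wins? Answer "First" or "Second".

W/L table (W = player to move can force a win):
i:   0  1  2  3  4  5  6  7  8  9 10 11 12 13 14 15 16 17 18 19 20
     L  L  L  L  W  W  W  W  W  W  L  L  L  L  W  W  W  W  W  W  L
Position 20 is L, so the second player wins.

Second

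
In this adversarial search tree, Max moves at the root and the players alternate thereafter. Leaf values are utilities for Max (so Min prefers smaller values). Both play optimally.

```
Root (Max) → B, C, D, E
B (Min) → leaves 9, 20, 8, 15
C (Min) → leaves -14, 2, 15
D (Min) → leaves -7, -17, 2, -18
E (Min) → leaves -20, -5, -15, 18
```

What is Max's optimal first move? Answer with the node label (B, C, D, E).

B (Min): min(9, 20, 8, 15) = 8
C (Min): min(-14, 2, 15) = -14
D (Min): min(-7, -17, 2, -18) = -18
E (Min): min(-20, -5, -15, 18) = -20
Root (Max): max(8, -14, -18, -20) = 8
Max picks the child with the highest value: B (value 8).

B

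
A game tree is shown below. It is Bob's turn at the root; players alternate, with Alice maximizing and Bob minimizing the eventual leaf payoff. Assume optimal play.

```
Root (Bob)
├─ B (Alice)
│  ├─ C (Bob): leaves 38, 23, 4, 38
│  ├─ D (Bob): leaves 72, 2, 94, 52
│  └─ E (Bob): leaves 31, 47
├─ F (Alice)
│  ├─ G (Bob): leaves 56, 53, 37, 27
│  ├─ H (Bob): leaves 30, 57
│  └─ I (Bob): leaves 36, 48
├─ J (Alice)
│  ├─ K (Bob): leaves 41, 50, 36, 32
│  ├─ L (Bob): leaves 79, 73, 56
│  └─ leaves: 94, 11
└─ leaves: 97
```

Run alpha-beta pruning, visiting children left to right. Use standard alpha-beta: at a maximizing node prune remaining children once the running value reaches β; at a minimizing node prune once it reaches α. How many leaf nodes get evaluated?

C [α=-∞,β=+∞]: v=4
D [α=4,β=+∞]: v=2 after child 2 ≤ α → α-cutoff, skip 2
E [α=4,β=+∞]: v=31
B [α=-∞,β=+∞]: v=31
G [α=-∞,β=31]: v=27
H [α=27,β=31]: v=30
I [α=30,β=31]: v=36
F [α=-∞,β=31]: v=36
K [α=-∞,β=31]: v=32
J [α=-∞,β=31]: v=32 after child 1 ≥ β → β-cutoff, skip 3
Root [α=-∞,β=+∞]: v=31
Leaves evaluated: 21 of 28.

21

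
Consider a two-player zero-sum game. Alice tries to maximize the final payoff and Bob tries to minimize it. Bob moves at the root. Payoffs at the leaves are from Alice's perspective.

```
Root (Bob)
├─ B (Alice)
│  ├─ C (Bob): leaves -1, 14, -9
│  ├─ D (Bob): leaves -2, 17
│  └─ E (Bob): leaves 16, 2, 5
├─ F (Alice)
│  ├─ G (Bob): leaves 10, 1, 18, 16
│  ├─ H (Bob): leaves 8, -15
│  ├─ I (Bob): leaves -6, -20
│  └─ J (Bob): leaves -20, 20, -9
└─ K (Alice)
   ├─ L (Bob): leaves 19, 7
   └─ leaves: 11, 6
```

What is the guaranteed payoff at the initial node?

C (Bob): min(-1, 14, -9) = -9
D (Bob): min(-2, 17) = -2
E (Bob): min(16, 2, 5) = 2
B (Alice): max(-9, -2, 2) = 2
G (Bob): min(10, 1, 18, 16) = 1
H (Bob): min(8, -15) = -15
I (Bob): min(-6, -20) = -20
J (Bob): min(-20, 20, -9) = -20
F (Alice): max(1, -15, -20, -20) = 1
L (Bob): min(19, 7) = 7
K (Alice): max(7, 11, 6) = 11
Root (Bob): min(2, 1, 11) = 1

1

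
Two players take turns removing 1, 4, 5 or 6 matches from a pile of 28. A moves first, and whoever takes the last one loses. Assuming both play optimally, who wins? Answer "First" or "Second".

Second

Compute winning (W) and losing (L) positions by backward induction:
i:   0  1  2  3  4  5  6  7  8  9 10 11 12 13 14 15 16 17 18 19 20 21 22 23 24 25 26 27 28
     W  L  W  L  W  W  W  W  W  W  L  W  L  W  W  W  W  W  W  L  W  L  W  W  W  W  W  W  L
Position 28 is L, so the second player wins.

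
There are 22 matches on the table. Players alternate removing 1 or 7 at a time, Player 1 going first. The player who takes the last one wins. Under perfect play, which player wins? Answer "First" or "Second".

Positions where the player to move wins (W) vs loses (L):
i:   0  1  2  3  4  5  6  7  8  9 10 11 12 13 14 15 16 17 18 19 20 21 22
     L  W  L  W  L  W  L  W  L  W  L  W  L  W  L  W  L  W  L  W  L  W  L
Position 22 is L, so the second player wins.

Second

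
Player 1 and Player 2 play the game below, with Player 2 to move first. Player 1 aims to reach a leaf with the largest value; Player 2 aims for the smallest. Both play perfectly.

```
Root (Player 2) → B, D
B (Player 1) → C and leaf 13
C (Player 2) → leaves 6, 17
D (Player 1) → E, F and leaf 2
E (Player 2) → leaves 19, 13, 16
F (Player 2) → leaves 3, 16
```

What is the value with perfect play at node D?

13

E: min(19, 13, 16) = 13
F: min(3, 16) = 3
D: max(13, 3, 2) = 13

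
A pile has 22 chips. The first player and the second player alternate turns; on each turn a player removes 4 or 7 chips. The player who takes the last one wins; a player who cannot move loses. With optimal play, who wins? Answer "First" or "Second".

i:   0  1  2  3  4  5  6  7  8  9 10 11 12 13 14 15 16 17 18 19 20 21 22
     L  L  L  L  W  W  W  W  W  W  W  L  L  L  L  W  W  W  W  W  W  W  L
Position 22 is L, so the second player wins.

Second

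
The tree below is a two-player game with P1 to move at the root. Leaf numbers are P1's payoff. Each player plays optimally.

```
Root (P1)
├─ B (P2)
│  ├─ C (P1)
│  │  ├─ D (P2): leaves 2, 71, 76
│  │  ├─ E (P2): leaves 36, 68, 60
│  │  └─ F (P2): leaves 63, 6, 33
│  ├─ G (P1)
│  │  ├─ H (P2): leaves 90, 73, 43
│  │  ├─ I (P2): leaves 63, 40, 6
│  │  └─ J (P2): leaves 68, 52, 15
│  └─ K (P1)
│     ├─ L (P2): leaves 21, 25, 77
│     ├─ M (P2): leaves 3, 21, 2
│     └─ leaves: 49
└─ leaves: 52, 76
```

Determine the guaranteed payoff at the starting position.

D (P2): min(2, 71, 76) = 2
E (P2): min(36, 68, 60) = 36
F (P2): min(63, 6, 33) = 6
C (P1): max(2, 36, 6) = 36
H (P2): min(90, 73, 43) = 43
I (P2): min(63, 40, 6) = 6
J (P2): min(68, 52, 15) = 15
G (P1): max(43, 6, 15) = 43
L (P2): min(21, 25, 77) = 21
M (P2): min(3, 21, 2) = 2
K (P1): max(21, 2, 49) = 49
B (P2): min(36, 43, 49) = 36
Root (P1): max(36, 52, 76) = 76

76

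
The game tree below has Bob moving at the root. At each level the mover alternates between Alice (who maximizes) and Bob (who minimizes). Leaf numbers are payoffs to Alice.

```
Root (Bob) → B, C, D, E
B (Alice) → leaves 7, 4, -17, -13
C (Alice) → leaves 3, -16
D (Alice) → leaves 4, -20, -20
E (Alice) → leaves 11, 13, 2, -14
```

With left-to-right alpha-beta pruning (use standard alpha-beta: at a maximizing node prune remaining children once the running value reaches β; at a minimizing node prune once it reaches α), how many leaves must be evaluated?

8

B [α=-∞,β=+∞]: v=7
C [α=-∞,β=7]: v=3
D [α=-∞,β=3]: v=4 after child 1 ≥ β → β-cutoff, skip 2
E [α=-∞,β=3]: v=11 after child 1 ≥ β → β-cutoff, skip 3
Root [α=-∞,β=+∞]: v=3
Leaves evaluated: 8 of 13.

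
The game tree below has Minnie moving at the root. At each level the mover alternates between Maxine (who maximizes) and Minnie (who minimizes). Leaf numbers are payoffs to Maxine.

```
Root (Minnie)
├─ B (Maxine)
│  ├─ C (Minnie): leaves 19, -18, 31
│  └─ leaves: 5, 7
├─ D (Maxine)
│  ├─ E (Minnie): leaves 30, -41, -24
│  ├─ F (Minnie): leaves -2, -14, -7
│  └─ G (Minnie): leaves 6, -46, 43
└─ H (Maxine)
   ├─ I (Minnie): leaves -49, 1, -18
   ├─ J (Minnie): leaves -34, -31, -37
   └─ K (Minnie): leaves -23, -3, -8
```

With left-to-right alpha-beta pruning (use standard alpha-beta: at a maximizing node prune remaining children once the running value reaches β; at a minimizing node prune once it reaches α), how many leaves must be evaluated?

C [α=-∞,β=+∞]: v=-18
B [α=-∞,β=+∞]: v=7
E [α=-∞,β=7]: v=-41
F [α=-41,β=7]: v=-14
G [α=-14,β=7]: v=-46 after child 2 ≤ α → α-cutoff, skip 1
D [α=-∞,β=7]: v=-14
I [α=-∞,β=-14]: v=-49
J [α=-49,β=-14]: v=-37
K [α=-37,β=-14]: v=-23
H [α=-∞,β=-14]: v=-23
Root [α=-∞,β=+∞]: v=-23
Leaves evaluated: 22 of 23.

22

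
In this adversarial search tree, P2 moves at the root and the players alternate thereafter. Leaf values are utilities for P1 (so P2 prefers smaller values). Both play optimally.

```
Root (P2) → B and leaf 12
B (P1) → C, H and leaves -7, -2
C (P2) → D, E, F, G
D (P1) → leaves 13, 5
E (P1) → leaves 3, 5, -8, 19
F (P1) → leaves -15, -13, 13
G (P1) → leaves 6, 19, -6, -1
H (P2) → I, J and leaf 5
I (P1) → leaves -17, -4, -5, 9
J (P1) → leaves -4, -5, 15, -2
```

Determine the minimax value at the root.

D (P1): max(13, 5) = 13
E (P1): max(3, 5, -8, 19) = 19
F (P1): max(-15, -13, 13) = 13
G (P1): max(6, 19, -6, -1) = 19
C (P2): min(13, 19, 13, 19) = 13
I (P1): max(-17, -4, -5, 9) = 9
J (P1): max(-4, -5, 15, -2) = 15
H (P2): min(9, 15, 5) = 5
B (P1): max(13, 5, -7, -2) = 13
Root (P2): min(13, 12) = 12

12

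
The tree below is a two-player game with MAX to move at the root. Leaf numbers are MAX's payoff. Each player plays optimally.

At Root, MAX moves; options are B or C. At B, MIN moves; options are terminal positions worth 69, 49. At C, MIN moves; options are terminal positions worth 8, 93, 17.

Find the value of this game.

49

B (MIN): min(69, 49) = 49
C (MIN): min(8, 93, 17) = 8
Root (MAX): max(49, 8) = 49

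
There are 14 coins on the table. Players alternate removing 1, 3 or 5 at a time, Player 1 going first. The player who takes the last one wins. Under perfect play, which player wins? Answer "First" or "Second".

Second

Positions where the player to move wins (W) vs loses (L):
i:   0  1  2  3  4  5  6  7  8  9 10 11 12 13 14
     L  W  L  W  L  W  L  W  L  W  L  W  L  W  L
Position 14 is L, so the second player wins.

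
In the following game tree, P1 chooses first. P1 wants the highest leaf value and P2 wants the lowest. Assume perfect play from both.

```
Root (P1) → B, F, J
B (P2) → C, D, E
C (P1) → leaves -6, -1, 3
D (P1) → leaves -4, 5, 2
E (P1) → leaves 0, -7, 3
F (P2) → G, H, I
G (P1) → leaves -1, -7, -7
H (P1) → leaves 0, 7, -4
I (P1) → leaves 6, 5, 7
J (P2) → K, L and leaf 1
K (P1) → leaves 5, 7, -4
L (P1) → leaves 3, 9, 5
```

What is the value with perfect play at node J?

K: max(5, 7, -4) = 7
L: max(3, 9, 5) = 9
J: min(7, 9, 1) = 1

1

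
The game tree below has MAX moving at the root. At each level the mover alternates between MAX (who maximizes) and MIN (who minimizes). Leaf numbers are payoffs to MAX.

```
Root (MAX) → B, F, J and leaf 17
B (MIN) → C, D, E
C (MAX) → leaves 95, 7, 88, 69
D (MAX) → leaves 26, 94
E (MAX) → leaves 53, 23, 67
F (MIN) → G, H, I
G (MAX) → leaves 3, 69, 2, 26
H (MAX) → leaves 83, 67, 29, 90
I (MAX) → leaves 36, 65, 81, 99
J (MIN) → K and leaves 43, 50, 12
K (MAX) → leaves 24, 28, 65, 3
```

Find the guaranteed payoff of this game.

C (MAX): max(95, 7, 88, 69) = 95
D (MAX): max(26, 94) = 94
E (MAX): max(53, 23, 67) = 67
B (MIN): min(95, 94, 67) = 67
G (MAX): max(3, 69, 2, 26) = 69
H (MAX): max(83, 67, 29, 90) = 90
I (MAX): max(36, 65, 81, 99) = 99
F (MIN): min(69, 90, 99) = 69
K (MAX): max(24, 28, 65, 3) = 65
J (MIN): min(65, 43, 50, 12) = 12
Root (MAX): max(67, 69, 12, 17) = 69

69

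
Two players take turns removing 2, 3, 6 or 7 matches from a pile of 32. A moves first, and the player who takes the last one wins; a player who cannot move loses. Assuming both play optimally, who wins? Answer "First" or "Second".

Positions where the player to move wins (W) vs loses (L):
i:   0  1  2  3  4  5  6  7  8  9 10 11 12 13 14 15 16 17 18 19 20 21 22 23 24 25 26 27 28 29 30 31 32
     L  L  W  W  W  L  W  W  W  L  L  W  W  W  L  W  W  W  L  L  W  W  W  L  W  W  W  L  L  W  W  W  L
Position 32 is L, so the second player wins.

Second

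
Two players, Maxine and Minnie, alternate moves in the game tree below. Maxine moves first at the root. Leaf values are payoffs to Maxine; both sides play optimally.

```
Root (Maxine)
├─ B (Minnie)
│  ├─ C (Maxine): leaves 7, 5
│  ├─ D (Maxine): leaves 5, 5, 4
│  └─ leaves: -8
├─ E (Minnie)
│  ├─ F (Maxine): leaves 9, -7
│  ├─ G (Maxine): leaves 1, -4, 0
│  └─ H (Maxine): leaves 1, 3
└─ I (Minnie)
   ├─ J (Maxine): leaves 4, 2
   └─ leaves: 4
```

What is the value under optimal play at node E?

F: max(9, -7) = 9
G: max(1, -4, 0) = 1
H: max(1, 3) = 3
E: min(9, 1, 3) = 1

1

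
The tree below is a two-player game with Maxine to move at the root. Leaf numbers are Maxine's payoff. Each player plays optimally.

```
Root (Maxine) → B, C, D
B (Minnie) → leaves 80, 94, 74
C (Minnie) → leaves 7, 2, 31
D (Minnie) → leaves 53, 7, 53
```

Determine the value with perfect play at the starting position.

74

B (Minnie): min(80, 94, 74) = 74
C (Minnie): min(7, 2, 31) = 2
D (Minnie): min(53, 7, 53) = 7
Root (Maxine): max(74, 2, 7) = 74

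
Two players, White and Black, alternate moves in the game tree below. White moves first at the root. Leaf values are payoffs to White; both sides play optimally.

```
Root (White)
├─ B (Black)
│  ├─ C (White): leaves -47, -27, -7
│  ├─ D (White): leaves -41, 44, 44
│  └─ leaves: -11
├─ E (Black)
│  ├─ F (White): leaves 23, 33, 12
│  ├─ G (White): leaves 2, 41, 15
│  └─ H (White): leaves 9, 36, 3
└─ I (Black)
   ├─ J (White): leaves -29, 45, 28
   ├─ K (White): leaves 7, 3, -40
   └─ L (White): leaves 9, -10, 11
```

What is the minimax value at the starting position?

C (White): max(-47, -27, -7) = -7
D (White): max(-41, 44, 44) = 44
B (Black): min(-7, 44, -11) = -11
F (White): max(23, 33, 12) = 33
G (White): max(2, 41, 15) = 41
H (White): max(9, 36, 3) = 36
E (Black): min(33, 41, 36) = 33
J (White): max(-29, 45, 28) = 45
K (White): max(7, 3, -40) = 7
L (White): max(9, -10, 11) = 11
I (Black): min(45, 7, 11) = 7
Root (White): max(-11, 33, 7) = 33

33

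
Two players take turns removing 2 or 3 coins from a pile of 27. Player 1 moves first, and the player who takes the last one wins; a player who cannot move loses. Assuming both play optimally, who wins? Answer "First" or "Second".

First

W/L table (W = player to move can force a win):
i:   0  1  2  3  4  5  6  7  8  9 10 11 12 13 14 15 16 17 18 19 20 21 22 23 24 25 26 27
     L  L  W  W  W  L  L  W  W  W  L  L  W  W  W  L  L  W  W  W  L  L  W  W  W  L  L  W
Position 27 is W, so the first player wins.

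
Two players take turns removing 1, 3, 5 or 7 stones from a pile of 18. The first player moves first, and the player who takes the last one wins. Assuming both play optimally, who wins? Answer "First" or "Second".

i:   0  1  2  3  4  5  6  7  8  9 10 11 12 13 14 15 16 17 18
     L  W  L  W  L  W  L  W  L  W  L  W  L  W  L  W  L  W  L
Position 18 is L, so the second player wins.

Second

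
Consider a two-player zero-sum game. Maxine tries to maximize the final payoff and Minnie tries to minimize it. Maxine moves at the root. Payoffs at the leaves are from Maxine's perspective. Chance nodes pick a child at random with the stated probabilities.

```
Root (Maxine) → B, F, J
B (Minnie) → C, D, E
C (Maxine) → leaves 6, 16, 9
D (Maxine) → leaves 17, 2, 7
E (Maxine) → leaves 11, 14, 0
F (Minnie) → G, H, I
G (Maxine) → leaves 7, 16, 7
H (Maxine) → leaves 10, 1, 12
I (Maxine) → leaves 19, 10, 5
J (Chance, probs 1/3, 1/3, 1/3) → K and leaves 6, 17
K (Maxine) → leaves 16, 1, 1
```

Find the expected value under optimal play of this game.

14

C (Maxine): max(6, 16, 9) = 16
D (Maxine): max(17, 2, 7) = 17
E (Maxine): max(11, 14, 0) = 14
B (Minnie): min(16, 17, 14) = 14
G (Maxine): max(7, 16, 7) = 16
H (Maxine): max(10, 1, 12) = 12
I (Maxine): max(19, 10, 5) = 19
F (Minnie): min(16, 12, 19) = 12
K (Maxine): max(16, 1, 1) = 16
J (Chance): 1/3·16 + 1/3·6 + 1/3·17 = 13
Root (Maxine): max(14, 12, 13) = 14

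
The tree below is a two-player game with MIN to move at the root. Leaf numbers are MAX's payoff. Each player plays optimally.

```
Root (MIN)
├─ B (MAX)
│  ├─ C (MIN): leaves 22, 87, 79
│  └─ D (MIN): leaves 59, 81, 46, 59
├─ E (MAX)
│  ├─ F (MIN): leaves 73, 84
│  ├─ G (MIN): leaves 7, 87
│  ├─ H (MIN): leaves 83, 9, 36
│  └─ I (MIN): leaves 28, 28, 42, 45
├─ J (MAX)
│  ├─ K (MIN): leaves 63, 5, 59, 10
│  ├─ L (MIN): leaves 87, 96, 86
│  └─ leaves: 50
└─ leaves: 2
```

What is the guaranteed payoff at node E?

73

F: min(73, 84) = 73
G: min(7, 87) = 7
H: min(83, 9, 36) = 9
I: min(28, 28, 42, 45) = 28
E: max(73, 7, 9, 28) = 73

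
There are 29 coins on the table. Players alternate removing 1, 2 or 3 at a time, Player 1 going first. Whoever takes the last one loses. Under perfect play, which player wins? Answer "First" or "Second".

Compute winning (W) and losing (L) positions by backward induction:
i:   0  1  2  3  4  5  6  7  8  9 10 11 12 13 14 15 16 17 18 19 20 21 22 23 24 25 26 27 28 29
     W  L  W  W  W  L  W  W  W  L  W  W  W  L  W  W  W  L  W  W  W  L  W  W  W  L  W  W  W  L
Position 29 is L, so the second player wins.

Second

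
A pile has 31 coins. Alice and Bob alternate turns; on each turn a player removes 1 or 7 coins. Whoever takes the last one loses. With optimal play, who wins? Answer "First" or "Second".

W/L table (W = player to move can force a win):
i:   0  1  2  3  4  5  6  7  8  9 10 11 12 13 14 15 16 17 18 19 20 21 22 23 24 25 26 27 28 29 30 31
     W  L  W  L  W  L  W  L  W  L  W  L  W  L  W  L  W  L  W  L  W  L  W  L  W  L  W  L  W  L  W  L
Position 31 is L, so the second player wins.

Second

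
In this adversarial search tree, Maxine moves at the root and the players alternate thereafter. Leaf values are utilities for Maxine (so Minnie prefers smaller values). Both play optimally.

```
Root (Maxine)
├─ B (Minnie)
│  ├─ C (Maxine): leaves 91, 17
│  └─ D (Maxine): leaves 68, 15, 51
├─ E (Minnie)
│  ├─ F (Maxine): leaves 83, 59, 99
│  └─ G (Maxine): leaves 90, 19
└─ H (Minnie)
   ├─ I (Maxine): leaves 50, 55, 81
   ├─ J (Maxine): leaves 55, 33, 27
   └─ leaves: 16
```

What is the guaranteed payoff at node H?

I: max(50, 55, 81) = 81
J: max(55, 33, 27) = 55
H: min(81, 55, 16) = 16

16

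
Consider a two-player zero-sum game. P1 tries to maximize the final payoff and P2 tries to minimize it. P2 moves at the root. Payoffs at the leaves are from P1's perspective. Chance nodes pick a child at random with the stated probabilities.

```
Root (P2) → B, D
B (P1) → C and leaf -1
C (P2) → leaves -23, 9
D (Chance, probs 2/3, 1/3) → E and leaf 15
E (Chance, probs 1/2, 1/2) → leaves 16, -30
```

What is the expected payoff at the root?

-1

C (P2): min(-23, 9) = -23
B (P1): max(-23, -1) = -1
E (Chance): 1/2·16 + 1/2·-30 = -7
D (Chance): 2/3·-7 + 1/3·15 = 0.33
Root (P2): min(-1, 0.33) = -1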